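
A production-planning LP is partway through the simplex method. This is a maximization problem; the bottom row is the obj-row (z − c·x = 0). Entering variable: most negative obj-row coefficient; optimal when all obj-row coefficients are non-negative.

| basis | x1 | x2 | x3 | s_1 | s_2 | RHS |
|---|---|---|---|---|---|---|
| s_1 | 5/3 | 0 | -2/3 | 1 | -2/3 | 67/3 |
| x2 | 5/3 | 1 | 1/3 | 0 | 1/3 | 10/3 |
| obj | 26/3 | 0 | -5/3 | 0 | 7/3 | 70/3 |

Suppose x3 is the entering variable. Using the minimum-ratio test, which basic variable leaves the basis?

x2

Column x3 entries and ratios — s_1: -2/3 ≤ 0, skip; x2: (10/3)/(1/3) = 10.
Smallest ratio is 10 in the row of x2, so x2 leaves.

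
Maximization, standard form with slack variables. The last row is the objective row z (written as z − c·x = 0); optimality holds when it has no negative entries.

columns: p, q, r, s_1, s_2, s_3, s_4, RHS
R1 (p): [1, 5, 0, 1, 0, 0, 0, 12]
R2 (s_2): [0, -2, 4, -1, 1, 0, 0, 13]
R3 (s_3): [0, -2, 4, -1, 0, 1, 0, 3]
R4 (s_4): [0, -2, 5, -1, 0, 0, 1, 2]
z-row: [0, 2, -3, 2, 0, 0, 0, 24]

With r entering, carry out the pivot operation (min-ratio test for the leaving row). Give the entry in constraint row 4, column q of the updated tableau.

-2/5

Ratio test on column r — row 1: entry 0 ≤ 0; row 2: 13/4 = 13/4; row 3: 3/4 = 3/4; row 4: 2/5 = 2/5. Minimum is 2/5 at row 4 (s_4 leaves); pivot element 5.
Divide row 4 by 5; eliminate column r from the other rows.
In the new row 4, the q entry is the old entry divided by the pivot: (-2)/5 = -2/5.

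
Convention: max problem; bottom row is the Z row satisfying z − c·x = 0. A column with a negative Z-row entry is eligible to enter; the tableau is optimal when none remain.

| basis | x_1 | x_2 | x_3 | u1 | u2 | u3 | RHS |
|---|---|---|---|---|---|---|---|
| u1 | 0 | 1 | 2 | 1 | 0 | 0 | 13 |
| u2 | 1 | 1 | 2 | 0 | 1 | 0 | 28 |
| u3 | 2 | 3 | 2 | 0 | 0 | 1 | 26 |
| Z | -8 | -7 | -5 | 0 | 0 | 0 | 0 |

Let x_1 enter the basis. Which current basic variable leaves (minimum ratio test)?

u3

Column x_1 entries and ratios — u1: 0 ≤ 0, skip; u2: 28/1 = 28; u3: 26/2 = 13.
Smallest ratio is 13 in the row of u3, so u3 leaves.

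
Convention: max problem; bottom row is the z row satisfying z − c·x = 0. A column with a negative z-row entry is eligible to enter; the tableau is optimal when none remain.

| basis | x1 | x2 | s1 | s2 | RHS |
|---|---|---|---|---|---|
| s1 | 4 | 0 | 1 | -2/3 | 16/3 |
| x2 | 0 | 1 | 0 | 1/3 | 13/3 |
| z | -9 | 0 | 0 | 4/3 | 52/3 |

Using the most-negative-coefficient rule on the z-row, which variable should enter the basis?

Negative z-row entries: x1: -9.
The most negative is -9 in column x1, so x1 enters.

x1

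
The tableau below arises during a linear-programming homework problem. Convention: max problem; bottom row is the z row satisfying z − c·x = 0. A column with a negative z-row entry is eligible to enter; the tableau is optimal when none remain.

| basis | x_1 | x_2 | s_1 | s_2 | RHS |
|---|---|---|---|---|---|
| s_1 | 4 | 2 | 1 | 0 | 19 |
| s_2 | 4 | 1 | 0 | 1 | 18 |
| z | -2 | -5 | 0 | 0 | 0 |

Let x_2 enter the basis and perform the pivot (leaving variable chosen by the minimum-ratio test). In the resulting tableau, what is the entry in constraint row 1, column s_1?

Ratio test on column x_2 — row 1: 19/2 = 19/2; row 2: 18/1 = 18. Minimum is 19/2 at row 1 (s_1 leaves); pivot element 2.
Divide row 1 by 2; eliminate column x_2 from the other rows.
In the new row 1, the s_1 entry is the old entry divided by the pivot: 1/2 = 1/2.

1/2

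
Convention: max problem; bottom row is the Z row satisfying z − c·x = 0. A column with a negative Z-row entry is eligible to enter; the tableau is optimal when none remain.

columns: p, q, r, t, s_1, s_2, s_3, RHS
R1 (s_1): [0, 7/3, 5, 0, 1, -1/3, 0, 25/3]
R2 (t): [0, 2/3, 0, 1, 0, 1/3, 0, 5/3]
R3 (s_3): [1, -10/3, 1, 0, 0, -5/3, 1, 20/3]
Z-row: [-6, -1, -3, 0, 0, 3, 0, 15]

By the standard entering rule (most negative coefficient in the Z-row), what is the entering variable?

Negative Z-row entries: p: -6, q: -1, r: -3.
The most negative is -6 in column p, so p enters.

p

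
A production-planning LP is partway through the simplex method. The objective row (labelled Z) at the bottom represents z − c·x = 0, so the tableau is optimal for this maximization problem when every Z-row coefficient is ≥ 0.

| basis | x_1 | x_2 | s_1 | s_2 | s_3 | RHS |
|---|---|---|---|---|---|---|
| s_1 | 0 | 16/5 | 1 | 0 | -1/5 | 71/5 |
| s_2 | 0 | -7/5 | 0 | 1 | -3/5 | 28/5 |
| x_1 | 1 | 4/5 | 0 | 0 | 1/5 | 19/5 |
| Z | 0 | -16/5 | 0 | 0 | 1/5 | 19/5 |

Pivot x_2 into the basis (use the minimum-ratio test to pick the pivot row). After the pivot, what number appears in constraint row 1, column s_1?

Ratio test on column x_2 — row 1: (71/5)/(16/5) = 71/16; row 2: entry -7/5 ≤ 0; row 3: (19/5)/(4/5) = 19/4. Minimum is 71/16 at row 1 (s_1 leaves); pivot element 16/5.
Divide row 1 by 16/5; eliminate column x_2 from the other rows.
In the new row 1, the s_1 entry is the old entry divided by the pivot: 1/(16/5) = 5/16.

5/16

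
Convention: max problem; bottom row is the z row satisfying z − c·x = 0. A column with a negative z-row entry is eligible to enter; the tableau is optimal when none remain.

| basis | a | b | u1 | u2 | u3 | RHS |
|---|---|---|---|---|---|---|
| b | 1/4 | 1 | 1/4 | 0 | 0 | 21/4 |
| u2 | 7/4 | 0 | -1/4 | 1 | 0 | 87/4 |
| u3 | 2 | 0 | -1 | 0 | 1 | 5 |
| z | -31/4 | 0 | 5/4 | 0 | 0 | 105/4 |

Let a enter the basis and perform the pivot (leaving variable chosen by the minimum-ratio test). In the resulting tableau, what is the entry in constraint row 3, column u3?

Ratio test on column a — row 1: (21/4)/(1/4) = 21; row 2: (87/4)/(7/4) = 87/7; row 3: 5/2 = 5/2. Minimum is 5/2 at row 3 (u3 leaves); pivot element 2.
Divide row 3 by 2; eliminate column a from the other rows.
In the new row 3, the u3 entry is the old entry divided by the pivot: 1/2 = 1/2.

1/2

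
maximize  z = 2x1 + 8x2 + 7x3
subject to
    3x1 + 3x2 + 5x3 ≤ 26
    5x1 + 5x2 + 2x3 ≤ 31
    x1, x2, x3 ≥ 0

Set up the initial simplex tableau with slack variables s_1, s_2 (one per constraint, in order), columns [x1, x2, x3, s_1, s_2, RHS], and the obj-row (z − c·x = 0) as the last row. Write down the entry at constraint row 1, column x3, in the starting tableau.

5

Constraint 1 has coefficient 5 on x3.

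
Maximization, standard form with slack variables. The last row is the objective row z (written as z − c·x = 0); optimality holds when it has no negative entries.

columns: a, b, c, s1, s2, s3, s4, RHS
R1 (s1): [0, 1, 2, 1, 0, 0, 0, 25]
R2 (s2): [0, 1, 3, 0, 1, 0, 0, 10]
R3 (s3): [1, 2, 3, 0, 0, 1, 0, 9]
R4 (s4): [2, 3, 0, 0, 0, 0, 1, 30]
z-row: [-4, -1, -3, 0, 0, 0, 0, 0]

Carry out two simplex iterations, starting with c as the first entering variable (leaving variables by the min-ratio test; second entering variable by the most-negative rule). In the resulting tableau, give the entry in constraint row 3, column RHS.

Ratio test on column c — row 1: 25/2 = 25/2; row 2: 10/3 = 10/3; row 3: 9/3 = 3; row 4: entry 0 ≤ 0. Minimum is 3 at row 3 (s3 leaves); pivot element 3.
Divide row 3 by 3; eliminate column c from the other rows.
Second iteration: most negative z-row entry is -3 in column a, so a enters.
Ratio test on column a — row 1: entry -2/3 ≤ 0; row 2: entry -1 ≤ 0; row 3: 3/(1/3) = 9; row 4: 30/2 = 15. Minimum is 9 at row 3 (c leaves); pivot element 1/3.
Divide row 3 by 1/3; eliminate column a from the other rows.
After both pivots, the entry at constraint row 3, column RHS is 9.

9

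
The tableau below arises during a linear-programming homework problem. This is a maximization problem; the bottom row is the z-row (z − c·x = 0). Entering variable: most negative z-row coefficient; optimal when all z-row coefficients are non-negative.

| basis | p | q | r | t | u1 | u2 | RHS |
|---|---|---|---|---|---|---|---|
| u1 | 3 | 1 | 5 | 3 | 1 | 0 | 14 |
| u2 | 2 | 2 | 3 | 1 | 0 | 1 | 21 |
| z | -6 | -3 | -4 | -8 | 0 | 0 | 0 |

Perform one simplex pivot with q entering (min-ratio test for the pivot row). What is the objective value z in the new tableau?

63/2

Ratio test on column q — row 1: 14/1 = 14; row 2: 21/2 = 21/2. Minimum is 21/2 at row 2 (u2 leaves); pivot element 2.
Pivot on row 2; the z-row RHS becomes 0 − (-3)·(21/2) = 63/2.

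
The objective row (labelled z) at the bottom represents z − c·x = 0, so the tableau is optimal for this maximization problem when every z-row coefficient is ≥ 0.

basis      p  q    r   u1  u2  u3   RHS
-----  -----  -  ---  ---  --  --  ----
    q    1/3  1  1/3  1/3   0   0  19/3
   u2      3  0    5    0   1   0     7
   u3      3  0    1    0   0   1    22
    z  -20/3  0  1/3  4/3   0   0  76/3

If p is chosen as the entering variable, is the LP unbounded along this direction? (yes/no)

no

Column p has positive entries in row(s) 1, 2, 3, so the ratio test bounds it — not unbounded.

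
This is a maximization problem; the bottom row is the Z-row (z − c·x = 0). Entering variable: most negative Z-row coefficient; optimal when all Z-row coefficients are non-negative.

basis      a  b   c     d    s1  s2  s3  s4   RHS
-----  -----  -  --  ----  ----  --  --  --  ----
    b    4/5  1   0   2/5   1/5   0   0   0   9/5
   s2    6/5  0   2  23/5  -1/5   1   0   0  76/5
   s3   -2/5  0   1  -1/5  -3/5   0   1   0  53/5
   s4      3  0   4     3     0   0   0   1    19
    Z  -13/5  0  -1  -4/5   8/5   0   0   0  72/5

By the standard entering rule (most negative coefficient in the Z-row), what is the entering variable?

Negative Z-row entries: a: -13/5, c: -1, d: -4/5.
The most negative is -13/5 in column a, so a enters.

a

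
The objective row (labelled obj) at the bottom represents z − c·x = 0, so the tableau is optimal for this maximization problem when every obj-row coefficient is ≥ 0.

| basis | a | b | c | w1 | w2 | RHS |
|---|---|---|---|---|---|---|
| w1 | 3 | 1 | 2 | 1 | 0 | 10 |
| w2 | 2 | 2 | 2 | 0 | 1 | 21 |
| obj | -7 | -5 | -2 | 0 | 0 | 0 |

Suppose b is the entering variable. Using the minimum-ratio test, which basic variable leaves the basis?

w1

Column b entries and ratios — w1: 10/1 = 10; w2: 21/2 = 21/2.
Smallest ratio is 10 in the row of w1, so w1 leaves.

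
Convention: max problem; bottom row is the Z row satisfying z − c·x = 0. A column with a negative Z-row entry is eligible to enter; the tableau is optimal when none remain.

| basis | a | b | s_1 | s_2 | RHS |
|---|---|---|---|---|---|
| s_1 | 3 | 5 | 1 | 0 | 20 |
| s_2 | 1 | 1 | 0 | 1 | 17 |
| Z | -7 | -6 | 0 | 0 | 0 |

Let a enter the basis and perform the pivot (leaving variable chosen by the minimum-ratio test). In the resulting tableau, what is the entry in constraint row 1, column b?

5/3

Ratio test on column a — row 1: 20/3 = 20/3; row 2: 17/1 = 17. Minimum is 20/3 at row 1 (s_1 leaves); pivot element 3.
Divide row 1 by 3; eliminate column a from the other rows.
In the new row 1, the b entry is the old entry divided by the pivot: 5/3 = 5/3.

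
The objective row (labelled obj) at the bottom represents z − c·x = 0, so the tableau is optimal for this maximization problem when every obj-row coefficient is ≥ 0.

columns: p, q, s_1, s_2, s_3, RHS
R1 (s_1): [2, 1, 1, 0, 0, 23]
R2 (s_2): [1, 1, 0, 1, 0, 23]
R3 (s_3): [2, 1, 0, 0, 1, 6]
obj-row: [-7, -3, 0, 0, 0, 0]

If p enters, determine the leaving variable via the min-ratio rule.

Column p entries and ratios — s_1: 23/2 = 23/2; s_2: 23/1 = 23; s_3: 6/2 = 3.
Smallest ratio is 3 in the row of s_3, so s_3 leaves.

s_3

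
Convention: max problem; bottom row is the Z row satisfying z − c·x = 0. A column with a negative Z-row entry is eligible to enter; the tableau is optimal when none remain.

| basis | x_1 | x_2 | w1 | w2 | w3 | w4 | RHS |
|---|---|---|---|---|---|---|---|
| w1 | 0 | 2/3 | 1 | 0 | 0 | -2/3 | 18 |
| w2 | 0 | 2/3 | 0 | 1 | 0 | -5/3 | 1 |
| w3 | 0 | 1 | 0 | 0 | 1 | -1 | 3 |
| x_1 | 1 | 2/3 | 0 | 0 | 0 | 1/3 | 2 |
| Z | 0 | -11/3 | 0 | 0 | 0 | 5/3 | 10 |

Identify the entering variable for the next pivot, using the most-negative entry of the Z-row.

Negative Z-row entries: x_2: -11/3.
The most negative is -11/3 in column x_2, so x_2 enters.

x_2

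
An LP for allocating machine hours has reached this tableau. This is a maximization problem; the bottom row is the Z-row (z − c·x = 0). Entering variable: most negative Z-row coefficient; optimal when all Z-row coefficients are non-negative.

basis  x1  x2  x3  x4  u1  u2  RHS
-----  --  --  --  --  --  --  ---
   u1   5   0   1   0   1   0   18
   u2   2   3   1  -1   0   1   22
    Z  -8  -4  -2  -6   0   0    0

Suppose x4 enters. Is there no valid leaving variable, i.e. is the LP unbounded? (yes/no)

Every constraint-row entry in column x4 is ≤ 0, so increasing x4 is unbounded.

yes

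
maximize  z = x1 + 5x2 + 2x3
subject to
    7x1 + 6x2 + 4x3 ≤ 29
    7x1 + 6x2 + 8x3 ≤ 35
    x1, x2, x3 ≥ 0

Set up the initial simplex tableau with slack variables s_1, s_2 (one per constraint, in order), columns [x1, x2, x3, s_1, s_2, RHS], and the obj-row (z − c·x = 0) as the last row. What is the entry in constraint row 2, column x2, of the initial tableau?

6

Constraint 2 has coefficient 6 on x2.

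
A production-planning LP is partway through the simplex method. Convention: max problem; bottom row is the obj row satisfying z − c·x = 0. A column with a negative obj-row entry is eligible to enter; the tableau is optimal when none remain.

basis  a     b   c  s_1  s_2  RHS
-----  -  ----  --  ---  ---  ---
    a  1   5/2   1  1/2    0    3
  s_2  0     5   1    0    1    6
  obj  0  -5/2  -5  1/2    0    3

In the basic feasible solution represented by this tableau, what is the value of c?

c is not in the basis, so in the current basic feasible solution c = 0.

0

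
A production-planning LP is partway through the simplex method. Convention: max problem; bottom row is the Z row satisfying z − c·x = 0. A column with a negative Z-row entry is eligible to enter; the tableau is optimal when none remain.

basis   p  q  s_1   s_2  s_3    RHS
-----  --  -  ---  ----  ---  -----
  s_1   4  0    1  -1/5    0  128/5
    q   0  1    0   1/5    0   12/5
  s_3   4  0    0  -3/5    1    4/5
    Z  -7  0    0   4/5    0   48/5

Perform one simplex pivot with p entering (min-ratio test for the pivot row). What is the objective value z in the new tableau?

Ratio test on column p — row 1: (128/5)/4 = 32/5; row 2: entry 0 ≤ 0; row 3: (4/5)/4 = 1/5. Minimum is 1/5 at row 3 (s_3 leaves); pivot element 4.
Pivot on row 3; the Z-row RHS becomes 48/5 − (-7)·(1/5) = 11.

11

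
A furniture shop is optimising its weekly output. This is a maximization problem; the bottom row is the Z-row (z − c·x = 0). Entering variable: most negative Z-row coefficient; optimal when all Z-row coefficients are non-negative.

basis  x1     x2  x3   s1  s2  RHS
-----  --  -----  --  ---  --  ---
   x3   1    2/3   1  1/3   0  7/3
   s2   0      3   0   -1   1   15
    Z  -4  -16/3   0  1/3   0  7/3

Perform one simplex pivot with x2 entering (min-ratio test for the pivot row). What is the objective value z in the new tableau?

21

Ratio test on column x2 — row 1: (7/3)/(2/3) = 7/2; row 2: 15/3 = 5. Minimum is 7/2 at row 1 (x3 leaves); pivot element 2/3.
Pivot on row 1; the Z-row RHS becomes 7/3 − (-16/3)·(7/2) = 21.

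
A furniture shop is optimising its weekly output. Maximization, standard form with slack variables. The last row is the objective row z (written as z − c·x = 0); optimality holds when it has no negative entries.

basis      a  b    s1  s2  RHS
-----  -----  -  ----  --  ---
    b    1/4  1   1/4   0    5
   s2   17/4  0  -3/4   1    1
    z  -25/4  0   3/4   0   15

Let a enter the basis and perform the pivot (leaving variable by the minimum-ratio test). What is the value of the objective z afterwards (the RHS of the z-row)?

Ratio test on column a — row 1: 5/(1/4) = 20; row 2: 1/(17/4) = 4/17. Minimum is 4/17 at row 2 (s2 leaves); pivot element 17/4.
Pivot on row 2; the z-row RHS becomes 15 − (-25/4)·(4/17) = 280/17.

280/17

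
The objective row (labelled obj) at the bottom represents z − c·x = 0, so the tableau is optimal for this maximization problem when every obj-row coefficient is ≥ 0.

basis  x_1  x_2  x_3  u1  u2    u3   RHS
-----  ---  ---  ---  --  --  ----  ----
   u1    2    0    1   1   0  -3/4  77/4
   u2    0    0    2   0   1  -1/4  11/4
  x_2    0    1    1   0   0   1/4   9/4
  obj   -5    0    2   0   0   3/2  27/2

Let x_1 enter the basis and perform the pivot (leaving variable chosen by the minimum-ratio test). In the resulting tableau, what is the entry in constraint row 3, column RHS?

Ratio test on column x_1 — row 1: (77/4)/2 = 77/8; row 2: entry 0 ≤ 0; row 3: entry 0 ≤ 0. Minimum is 77/8 at row 1 (u1 leaves); pivot element 2.
Divide row 1 by 2; eliminate column x_1 from the other rows.
Row 3 update in column RHS: 9/4 − 0·(77/8) = 9/4.

9/4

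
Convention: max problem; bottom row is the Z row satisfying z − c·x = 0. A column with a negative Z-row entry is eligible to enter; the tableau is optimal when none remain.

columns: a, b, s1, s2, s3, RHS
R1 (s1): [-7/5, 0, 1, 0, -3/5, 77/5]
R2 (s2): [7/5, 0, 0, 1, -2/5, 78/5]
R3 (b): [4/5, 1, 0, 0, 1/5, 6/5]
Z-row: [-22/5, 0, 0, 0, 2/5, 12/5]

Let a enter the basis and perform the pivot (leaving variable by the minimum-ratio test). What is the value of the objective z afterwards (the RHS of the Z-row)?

9

Ratio test on column a — row 1: entry -7/5 ≤ 0; row 2: (78/5)/(7/5) = 78/7; row 3: (6/5)/(4/5) = 3/2. Minimum is 3/2 at row 3 (b leaves); pivot element 4/5.
Pivot on row 3; the Z-row RHS becomes 12/5 − (-22/5)·(3/2) = 9.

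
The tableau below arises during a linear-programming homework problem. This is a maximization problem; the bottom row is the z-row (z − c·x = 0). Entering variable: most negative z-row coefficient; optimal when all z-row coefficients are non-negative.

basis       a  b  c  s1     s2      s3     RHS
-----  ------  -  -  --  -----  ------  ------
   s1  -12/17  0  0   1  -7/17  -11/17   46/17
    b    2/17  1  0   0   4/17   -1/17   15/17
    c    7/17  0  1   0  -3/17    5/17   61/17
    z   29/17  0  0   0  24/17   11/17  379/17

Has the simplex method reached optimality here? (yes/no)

Every z-row coefficient is ≥ 0, so the tableau is optimal.

yes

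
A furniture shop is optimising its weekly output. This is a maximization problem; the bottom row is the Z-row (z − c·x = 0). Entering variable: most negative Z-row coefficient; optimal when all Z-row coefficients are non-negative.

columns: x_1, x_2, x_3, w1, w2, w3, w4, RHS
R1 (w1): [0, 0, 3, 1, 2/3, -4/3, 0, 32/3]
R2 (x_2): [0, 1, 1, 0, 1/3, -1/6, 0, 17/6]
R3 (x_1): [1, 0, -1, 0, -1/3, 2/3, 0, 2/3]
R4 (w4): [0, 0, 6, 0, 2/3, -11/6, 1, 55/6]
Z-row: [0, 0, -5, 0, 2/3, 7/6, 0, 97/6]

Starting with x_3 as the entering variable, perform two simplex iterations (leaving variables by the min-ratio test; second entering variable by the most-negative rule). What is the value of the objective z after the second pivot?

26

Ratio test on column x_3 — row 1: (32/3)/3 = 32/9; row 2: (17/6)/1 = 17/6; row 3: entry -1 ≤ 0; row 4: (55/6)/6 = 55/36. Minimum is 55/36 at row 4 (w4 leaves); pivot element 6.
Pivot on row 4; the Z-row RHS becomes 97/6 − (-5)·(55/36) = 857/36.
Next entering variable (most negative Z-row entry -13/36): w3.
Ratio test on column w3 — row 1: entry -5/12 ≤ 0; row 2: (47/36)/(5/36) = 47/5; row 3: (79/36)/(13/36) = 79/13; row 4: entry -11/36 ≤ 0. Minimum is 79/13 at row 3 (x_1 leaves); pivot element 13/36.
After the second pivot the Z-row RHS is 857/36 − (-13/36)·(79/13) = 26.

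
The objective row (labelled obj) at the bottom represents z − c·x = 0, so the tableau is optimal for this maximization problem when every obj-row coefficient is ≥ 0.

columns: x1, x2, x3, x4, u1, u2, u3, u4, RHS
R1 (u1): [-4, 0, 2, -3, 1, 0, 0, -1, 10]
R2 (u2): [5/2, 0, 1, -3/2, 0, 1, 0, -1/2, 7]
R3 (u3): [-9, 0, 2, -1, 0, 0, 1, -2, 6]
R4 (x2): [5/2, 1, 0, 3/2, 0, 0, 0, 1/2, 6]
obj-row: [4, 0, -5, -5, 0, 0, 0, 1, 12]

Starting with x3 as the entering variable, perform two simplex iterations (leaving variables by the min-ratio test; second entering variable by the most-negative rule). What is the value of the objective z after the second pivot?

Ratio test on column x3 — row 1: 10/2 = 5; row 2: 7/1 = 7; row 3: 6/2 = 3; row 4: entry 0 ≤ 0. Minimum is 3 at row 3 (u3 leaves); pivot element 2.
Pivot on row 3; the obj-row RHS becomes 12 − (-5)·3 = 27.
Next entering variable (most negative obj-row entry -37/2): x1.
Ratio test on column x1 — row 1: 4/5 = 4/5; row 2: 4/7 = 4/7; row 3: entry -9/2 ≤ 0; row 4: 6/(5/2) = 12/5. Minimum is 4/7 at row 2 (u2 leaves); pivot element 7.
After the second pivot the obj-row RHS is 27 − (-37/2)·(4/7) = 263/7.

263/7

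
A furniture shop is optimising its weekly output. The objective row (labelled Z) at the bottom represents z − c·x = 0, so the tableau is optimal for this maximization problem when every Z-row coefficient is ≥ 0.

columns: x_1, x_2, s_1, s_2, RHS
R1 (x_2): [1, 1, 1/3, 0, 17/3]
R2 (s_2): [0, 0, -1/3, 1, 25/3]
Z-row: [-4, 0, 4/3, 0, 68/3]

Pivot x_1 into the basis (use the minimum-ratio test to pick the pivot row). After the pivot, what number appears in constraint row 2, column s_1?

Ratio test on column x_1 — row 1: (17/3)/1 = 17/3; row 2: entry 0 ≤ 0. Minimum is 17/3 at row 1 (x_2 leaves); pivot element 1.
Divide row 1 by 1; eliminate column x_1 from the other rows.
Row 2 update in column s_1: -1/3 − 0·(1/3) = -1/3.

-1/3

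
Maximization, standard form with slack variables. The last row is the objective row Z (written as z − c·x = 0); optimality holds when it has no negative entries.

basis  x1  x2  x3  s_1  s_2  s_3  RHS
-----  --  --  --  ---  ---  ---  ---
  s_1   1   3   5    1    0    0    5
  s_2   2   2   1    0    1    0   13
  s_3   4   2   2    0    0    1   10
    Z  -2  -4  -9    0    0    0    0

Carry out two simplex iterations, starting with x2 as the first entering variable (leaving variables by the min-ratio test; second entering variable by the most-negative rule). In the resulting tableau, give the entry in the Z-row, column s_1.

Ratio test on column x2 — row 1: 5/3 = 5/3; row 2: 13/2 = 13/2; row 3: 10/2 = 5. Minimum is 5/3 at row 1 (s_1 leaves); pivot element 3.
Divide row 1 by 3; eliminate column x2 from the other rows.
Second iteration: most negative Z-row entry is -7/3 in column x3, so x3 enters.
Ratio test on column x3 — row 1: (5/3)/(5/3) = 1; row 2: entry -7/3 ≤ 0; row 3: entry -4/3 ≤ 0. Minimum is 1 at row 1 (x2 leaves); pivot element 5/3.
Divide row 1 by 5/3; eliminate column x3 from the other rows.
After both pivots, the entry at the Z-row, column s_1 is 9/5.

9/5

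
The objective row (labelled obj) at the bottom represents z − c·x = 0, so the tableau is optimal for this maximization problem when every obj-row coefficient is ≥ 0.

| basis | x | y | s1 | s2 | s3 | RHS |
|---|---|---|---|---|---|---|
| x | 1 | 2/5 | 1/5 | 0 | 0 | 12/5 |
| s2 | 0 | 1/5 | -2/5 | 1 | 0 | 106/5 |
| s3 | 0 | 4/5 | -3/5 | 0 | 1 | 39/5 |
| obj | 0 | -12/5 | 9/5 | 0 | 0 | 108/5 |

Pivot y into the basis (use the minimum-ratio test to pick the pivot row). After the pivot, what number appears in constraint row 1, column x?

Ratio test on column y — row 1: (12/5)/(2/5) = 6; row 2: (106/5)/(1/5) = 106; row 3: (39/5)/(4/5) = 39/4. Minimum is 6 at row 1 (x leaves); pivot element 2/5.
Divide row 1 by 2/5; eliminate column y from the other rows.
In the new row 1, the x entry is the old entry divided by the pivot: 1/(2/5) = 5/2.

5/2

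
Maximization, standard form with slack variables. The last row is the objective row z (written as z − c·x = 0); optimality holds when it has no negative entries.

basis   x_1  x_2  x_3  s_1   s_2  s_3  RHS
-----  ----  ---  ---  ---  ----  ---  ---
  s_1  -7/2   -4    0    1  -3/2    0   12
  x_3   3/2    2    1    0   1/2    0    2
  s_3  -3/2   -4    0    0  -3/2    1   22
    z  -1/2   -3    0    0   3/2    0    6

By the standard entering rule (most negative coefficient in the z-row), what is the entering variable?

Negative z-row entries: x_1: -1/2, x_2: -3.
The most negative is -3 in column x_2, so x_2 enters.

x_2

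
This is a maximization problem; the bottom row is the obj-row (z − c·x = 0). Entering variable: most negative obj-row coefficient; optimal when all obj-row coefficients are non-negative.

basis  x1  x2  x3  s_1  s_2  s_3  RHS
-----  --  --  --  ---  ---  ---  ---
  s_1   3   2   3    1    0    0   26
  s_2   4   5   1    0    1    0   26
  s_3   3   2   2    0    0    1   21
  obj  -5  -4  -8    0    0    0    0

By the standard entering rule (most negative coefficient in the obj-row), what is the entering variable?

x3

Negative obj-row entries: x1: -5, x2: -4, x3: -8.
The most negative is -8 in column x3, so x3 enters.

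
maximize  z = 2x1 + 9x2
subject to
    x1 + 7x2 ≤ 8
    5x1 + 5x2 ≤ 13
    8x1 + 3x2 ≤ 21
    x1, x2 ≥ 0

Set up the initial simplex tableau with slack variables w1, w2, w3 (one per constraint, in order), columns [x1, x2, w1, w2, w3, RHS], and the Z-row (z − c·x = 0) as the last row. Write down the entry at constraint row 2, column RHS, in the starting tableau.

13

The RHS of constraint 2 is b_2 = 13.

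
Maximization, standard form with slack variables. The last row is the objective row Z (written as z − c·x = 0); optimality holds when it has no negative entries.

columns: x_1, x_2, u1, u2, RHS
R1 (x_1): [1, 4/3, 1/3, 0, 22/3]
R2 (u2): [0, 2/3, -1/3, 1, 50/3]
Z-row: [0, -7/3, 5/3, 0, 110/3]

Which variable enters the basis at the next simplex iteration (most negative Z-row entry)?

x_2

Negative Z-row entries: x_2: -7/3.
The most negative is -7/3 in column x_2, so x_2 enters.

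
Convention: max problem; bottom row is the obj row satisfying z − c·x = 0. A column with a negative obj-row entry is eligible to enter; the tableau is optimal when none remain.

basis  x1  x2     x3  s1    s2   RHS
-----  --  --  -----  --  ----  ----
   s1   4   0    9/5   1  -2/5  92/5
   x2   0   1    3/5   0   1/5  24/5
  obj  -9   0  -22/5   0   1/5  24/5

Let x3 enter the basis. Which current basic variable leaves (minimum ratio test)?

x2

Column x3 entries and ratios — s1: (92/5)/(9/5) = 92/9; x2: (24/5)/(3/5) = 8.
Smallest ratio is 8 in the row of x2, so x2 leaves.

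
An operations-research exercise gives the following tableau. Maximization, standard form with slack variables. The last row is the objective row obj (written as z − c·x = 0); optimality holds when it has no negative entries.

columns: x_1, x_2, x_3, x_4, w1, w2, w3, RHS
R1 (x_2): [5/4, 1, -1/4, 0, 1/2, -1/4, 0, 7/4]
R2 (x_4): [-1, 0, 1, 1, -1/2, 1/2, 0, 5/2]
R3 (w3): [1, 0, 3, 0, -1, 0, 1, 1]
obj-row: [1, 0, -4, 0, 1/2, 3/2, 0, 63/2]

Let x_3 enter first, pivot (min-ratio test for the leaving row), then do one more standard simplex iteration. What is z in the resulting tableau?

Ratio test on column x_3 — row 1: entry -1/4 ≤ 0; row 2: (5/2)/1 = 5/2; row 3: 1/3 = 1/3. Minimum is 1/3 at row 3 (w3 leaves); pivot element 3.
Pivot on row 3; the obj-row RHS becomes 63/2 − (-4)·(1/3) = 197/6.
Next entering variable (most negative obj-row entry -5/6): w1.
Ratio test on column w1 — row 1: (11/6)/(5/12) = 22/5; row 2: entry -1/6 ≤ 0; row 3: entry -1/3 ≤ 0. Minimum is 22/5 at row 1 (x_2 leaves); pivot element 5/12.
After the second pivot the obj-row RHS is 197/6 − (-5/6)·(22/5) = 73/2.

73/2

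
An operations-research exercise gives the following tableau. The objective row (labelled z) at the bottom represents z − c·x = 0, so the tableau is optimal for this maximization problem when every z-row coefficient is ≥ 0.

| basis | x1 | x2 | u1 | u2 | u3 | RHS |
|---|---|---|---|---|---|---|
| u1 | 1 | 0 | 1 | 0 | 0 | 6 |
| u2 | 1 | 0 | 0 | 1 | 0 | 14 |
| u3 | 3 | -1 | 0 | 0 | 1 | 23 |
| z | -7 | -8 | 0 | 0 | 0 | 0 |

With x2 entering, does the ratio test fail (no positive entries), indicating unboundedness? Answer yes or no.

yes

Every constraint-row entry in column x2 is ≤ 0, so increasing x2 is unbounded.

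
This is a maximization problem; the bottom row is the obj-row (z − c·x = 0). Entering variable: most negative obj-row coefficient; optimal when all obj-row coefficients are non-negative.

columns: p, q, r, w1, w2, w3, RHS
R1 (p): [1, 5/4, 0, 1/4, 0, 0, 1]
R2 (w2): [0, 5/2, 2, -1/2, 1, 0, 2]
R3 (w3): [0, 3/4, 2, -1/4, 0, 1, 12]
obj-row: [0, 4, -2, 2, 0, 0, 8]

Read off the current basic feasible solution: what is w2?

w2 is basic (row 2); its value is the RHS of that row, 2.

2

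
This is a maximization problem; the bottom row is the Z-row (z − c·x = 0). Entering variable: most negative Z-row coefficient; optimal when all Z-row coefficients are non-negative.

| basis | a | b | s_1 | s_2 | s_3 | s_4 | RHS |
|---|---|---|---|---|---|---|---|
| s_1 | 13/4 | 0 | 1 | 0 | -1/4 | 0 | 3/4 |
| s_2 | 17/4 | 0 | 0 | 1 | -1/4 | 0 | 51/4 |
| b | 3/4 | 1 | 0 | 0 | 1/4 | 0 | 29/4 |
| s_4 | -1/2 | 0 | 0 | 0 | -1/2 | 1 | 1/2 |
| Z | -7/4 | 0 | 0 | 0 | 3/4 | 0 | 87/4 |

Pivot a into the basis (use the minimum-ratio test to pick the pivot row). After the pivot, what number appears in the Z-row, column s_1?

Ratio test on column a — row 1: (3/4)/(13/4) = 3/13; row 2: (51/4)/(17/4) = 3; row 3: (29/4)/(3/4) = 29/3; row 4: entry -1/2 ≤ 0. Minimum is 3/13 at row 1 (s_1 leaves); pivot element 13/4.
Divide row 1 by 13/4; eliminate column a from the other rows.
Z-row update in column s_1: 0 − (-7/4)·(4/13) = 7/13.

7/13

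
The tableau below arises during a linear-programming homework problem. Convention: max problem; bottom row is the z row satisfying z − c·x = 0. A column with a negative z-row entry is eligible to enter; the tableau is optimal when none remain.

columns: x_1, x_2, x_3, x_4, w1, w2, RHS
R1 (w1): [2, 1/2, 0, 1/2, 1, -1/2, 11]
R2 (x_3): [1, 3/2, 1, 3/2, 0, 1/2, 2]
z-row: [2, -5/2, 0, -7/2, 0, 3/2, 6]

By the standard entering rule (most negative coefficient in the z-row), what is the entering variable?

Negative z-row entries: x_2: -5/2, x_4: -7/2.
The most negative is -7/2 in column x_4, so x_4 enters.

x_4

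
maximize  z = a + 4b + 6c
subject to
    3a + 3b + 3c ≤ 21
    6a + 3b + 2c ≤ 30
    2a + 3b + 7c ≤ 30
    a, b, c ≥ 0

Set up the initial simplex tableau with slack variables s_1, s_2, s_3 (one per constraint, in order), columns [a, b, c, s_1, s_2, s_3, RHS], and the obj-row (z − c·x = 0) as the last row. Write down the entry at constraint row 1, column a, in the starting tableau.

Constraint 1 has coefficient 3 on a.

3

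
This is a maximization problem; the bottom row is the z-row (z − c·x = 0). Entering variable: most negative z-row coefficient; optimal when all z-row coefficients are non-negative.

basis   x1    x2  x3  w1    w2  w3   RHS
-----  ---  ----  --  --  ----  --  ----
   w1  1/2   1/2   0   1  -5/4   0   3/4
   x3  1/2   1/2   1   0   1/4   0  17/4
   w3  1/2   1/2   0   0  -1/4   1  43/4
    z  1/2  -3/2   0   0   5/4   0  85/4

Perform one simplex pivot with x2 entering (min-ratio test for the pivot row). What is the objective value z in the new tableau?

Ratio test on column x2 — row 1: (3/4)/(1/2) = 3/2; row 2: (17/4)/(1/2) = 17/2; row 3: (43/4)/(1/2) = 43/2. Minimum is 3/2 at row 1 (w1 leaves); pivot element 1/2.
Pivot on row 1; the z-row RHS becomes 85/4 − (-3/2)·(3/2) = 47/2.

47/2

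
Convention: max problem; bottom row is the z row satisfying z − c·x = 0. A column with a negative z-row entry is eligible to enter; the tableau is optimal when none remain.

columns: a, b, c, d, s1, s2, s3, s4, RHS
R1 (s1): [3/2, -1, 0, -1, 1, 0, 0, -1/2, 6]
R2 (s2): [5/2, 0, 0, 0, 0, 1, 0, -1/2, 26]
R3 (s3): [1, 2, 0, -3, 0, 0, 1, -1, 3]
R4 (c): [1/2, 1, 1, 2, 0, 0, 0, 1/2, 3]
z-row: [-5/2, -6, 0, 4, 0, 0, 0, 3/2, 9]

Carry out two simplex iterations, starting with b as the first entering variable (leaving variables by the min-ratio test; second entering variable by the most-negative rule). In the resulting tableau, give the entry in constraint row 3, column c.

3/7

Ratio test on column b — row 1: entry -1 ≤ 0; row 2: entry 0 ≤ 0; row 3: 3/2 = 3/2; row 4: 3/1 = 3. Minimum is 3/2 at row 3 (s3 leaves); pivot element 2.
Divide row 3 by 2; eliminate column b from the other rows.
Second iteration: most negative z-row entry is -5 in column d, so d enters.
Ratio test on column d — row 1: entry -5/2 ≤ 0; row 2: entry 0 ≤ 0; row 3: entry -3/2 ≤ 0; row 4: (3/2)/(7/2) = 3/7. Minimum is 3/7 at row 4 (c leaves); pivot element 7/2.
Divide row 4 by 7/2; eliminate column d from the other rows.
After both pivots, the entry at constraint row 3, column c is 3/7.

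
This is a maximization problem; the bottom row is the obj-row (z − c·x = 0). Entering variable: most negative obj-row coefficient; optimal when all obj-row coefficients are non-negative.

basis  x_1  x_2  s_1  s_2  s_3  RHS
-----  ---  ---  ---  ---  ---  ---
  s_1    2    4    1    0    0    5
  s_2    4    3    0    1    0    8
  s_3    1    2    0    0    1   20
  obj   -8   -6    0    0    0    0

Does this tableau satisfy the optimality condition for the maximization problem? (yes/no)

no

The obj-row has a negative entry -8 in column x_1, so it is not optimal.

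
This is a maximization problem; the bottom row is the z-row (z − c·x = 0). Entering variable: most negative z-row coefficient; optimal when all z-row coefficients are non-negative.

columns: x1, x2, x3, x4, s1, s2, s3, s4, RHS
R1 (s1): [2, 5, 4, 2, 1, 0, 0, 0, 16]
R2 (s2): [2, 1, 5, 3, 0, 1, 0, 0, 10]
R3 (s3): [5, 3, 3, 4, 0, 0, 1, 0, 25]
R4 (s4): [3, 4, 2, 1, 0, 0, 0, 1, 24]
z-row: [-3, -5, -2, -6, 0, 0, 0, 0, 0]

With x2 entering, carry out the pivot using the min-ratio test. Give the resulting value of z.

Ratio test on column x2 — row 1: 16/5 = 16/5; row 2: 10/1 = 10; row 3: 25/3 = 25/3; row 4: 24/4 = 6. Minimum is 16/5 at row 1 (s1 leaves); pivot element 5.
Pivot on row 1; the z-row RHS becomes 0 − (-5)·(16/5) = 16.

16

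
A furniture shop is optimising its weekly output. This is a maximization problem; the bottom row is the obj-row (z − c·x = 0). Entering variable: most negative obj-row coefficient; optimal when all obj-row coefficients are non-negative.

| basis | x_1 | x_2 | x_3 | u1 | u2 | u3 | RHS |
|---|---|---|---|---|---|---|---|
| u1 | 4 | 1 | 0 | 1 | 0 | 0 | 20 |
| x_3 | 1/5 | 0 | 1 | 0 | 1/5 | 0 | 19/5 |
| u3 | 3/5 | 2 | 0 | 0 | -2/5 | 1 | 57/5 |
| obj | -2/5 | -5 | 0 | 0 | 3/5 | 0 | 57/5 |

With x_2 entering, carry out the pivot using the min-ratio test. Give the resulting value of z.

Ratio test on column x_2 — row 1: 20/1 = 20; row 2: entry 0 ≤ 0; row 3: (57/5)/2 = 57/10. Minimum is 57/10 at row 3 (u3 leaves); pivot element 2.
Pivot on row 3; the obj-row RHS becomes 57/5 − (-5)·(57/10) = 399/10.

399/10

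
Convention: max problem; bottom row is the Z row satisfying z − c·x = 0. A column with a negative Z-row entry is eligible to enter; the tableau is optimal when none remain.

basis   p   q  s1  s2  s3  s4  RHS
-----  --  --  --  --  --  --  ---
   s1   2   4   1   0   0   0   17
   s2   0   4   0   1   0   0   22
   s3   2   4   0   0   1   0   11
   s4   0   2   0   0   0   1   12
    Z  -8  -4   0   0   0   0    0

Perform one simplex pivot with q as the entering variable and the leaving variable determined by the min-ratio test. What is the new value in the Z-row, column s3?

1

Ratio test on column q — row 1: 17/4 = 17/4; row 2: 22/4 = 11/2; row 3: 11/4 = 11/4; row 4: 12/2 = 6. Minimum is 11/4 at row 3 (s3 leaves); pivot element 4.
Divide row 3 by 4; eliminate column q from the other rows.
Z-row update in column s3: 0 − (-4)·(1/4) = 1.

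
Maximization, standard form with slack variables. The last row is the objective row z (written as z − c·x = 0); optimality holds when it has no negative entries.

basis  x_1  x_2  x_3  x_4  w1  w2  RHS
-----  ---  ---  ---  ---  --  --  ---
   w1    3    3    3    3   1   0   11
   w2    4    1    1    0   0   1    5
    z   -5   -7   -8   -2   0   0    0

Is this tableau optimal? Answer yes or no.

The z-row has a negative entry -8 in column x_3, so it is not optimal.

no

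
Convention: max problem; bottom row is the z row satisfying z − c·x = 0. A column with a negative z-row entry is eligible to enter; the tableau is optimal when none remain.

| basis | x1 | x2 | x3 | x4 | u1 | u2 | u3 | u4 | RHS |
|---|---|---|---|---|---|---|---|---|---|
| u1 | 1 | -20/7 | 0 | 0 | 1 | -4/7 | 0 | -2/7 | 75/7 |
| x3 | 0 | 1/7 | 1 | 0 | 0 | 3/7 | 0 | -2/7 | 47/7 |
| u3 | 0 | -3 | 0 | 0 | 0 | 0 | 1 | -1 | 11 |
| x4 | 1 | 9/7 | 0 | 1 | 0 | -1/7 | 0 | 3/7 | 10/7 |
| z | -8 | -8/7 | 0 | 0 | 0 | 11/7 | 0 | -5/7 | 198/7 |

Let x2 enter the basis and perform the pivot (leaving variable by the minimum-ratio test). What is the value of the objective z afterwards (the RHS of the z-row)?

266/9

Ratio test on column x2 — row 1: entry -20/7 ≤ 0; row 2: (47/7)/(1/7) = 47; row 3: entry -3 ≤ 0; row 4: (10/7)/(9/7) = 10/9. Minimum is 10/9 at row 4 (x4 leaves); pivot element 9/7.
Pivot on row 4; the z-row RHS becomes 198/7 − (-8/7)·(10/9) = 266/9.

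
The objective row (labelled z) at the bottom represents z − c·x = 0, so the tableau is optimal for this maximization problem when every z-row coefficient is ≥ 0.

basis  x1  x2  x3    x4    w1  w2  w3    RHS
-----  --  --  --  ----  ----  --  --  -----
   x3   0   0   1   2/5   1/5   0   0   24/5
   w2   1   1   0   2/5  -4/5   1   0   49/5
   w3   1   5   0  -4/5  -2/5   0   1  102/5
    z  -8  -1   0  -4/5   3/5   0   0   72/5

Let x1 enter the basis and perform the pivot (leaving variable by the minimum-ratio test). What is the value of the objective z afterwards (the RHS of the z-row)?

464/5

Ratio test on column x1 — row 1: entry 0 ≤ 0; row 2: (49/5)/1 = 49/5; row 3: (102/5)/1 = 102/5. Minimum is 49/5 at row 2 (w2 leaves); pivot element 1.
Pivot on row 2; the z-row RHS becomes 72/5 − (-8)·(49/5) = 464/5.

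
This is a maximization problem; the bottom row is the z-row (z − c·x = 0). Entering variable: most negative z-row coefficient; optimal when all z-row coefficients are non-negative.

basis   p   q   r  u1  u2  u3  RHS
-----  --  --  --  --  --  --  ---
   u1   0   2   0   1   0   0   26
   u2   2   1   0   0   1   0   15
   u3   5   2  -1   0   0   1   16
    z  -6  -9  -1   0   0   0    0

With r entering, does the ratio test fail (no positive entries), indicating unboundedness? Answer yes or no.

yes

Every constraint-row entry in column r is ≤ 0, so increasing r is unbounded.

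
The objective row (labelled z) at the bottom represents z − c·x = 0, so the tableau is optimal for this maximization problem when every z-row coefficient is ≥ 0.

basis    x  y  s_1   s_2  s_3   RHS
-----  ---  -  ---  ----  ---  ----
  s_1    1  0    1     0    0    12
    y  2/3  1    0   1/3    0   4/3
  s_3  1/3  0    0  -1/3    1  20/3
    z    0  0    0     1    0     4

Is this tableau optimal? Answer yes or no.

Every z-row coefficient is ≥ 0, so the tableau is optimal.

yes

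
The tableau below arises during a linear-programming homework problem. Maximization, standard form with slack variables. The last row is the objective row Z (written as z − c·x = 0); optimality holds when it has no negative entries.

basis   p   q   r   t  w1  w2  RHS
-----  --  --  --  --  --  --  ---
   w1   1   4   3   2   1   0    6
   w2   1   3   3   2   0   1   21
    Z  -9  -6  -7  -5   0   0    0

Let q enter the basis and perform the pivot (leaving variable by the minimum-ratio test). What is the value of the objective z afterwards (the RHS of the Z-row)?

9

Ratio test on column q — row 1: 6/4 = 3/2; row 2: 21/3 = 7. Minimum is 3/2 at row 1 (w1 leaves); pivot element 4.
Pivot on row 1; the Z-row RHS becomes 0 − (-6)·(3/2) = 9.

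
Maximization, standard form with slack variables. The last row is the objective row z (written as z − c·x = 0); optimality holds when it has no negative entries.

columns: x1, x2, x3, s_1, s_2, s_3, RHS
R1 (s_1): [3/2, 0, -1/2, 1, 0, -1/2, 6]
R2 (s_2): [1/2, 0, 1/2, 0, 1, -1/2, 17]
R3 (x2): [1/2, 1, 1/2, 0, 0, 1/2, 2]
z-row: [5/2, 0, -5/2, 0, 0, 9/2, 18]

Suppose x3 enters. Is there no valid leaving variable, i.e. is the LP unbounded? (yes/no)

no

Column x3 has positive entries in row(s) 2, 3, so the ratio test bounds it — not unbounded.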